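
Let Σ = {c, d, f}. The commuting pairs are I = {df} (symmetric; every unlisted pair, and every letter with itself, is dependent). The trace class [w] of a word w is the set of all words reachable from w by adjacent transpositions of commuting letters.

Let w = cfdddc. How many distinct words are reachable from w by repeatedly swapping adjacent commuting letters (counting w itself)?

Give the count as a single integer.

4

drop 0:c onto floor
drop 1:f onto {0:c}
drop 2:d onto {0:c}
drop 3:d onto {2:d}
drop 4:d onto {3:d}
drop 5:c onto {1:f, 4:d}
ground layer = {0:c}
drop-orders for the pieces not yet dropped (sum over which currently-grounded one goes next):
  1 to go: {5} 1
  2 to go: {1,5} 1  {4,5} 1
  3 to go: {1,4,5} 2  {3,4,5} 1
  4 to go: {1,3,4,5} 3  {2,3,4,5} 1
  if 0:c drops first: 4 orders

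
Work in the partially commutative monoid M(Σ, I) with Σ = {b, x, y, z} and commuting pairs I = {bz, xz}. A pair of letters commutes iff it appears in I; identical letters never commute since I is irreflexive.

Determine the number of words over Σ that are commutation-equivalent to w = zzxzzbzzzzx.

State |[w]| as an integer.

#0=z has no predecessor
#1=z depends on [0:z]
#2=x has no predecessor
#3=z depends on [1:z]
#4=z depends on [3:z]
#5=b depends on [2:x]
#6=z depends on [4:z]
#7=z depends on [6:z]
#8=z depends on [7:z]
#9=z depends on [8:z]
#10=x depends on [5:b]
sources: [0:z, 2:x]
N(rest) = Σ N(rest − s) over sources s of rest; N(one piece) = 1:
  size 1 → [9]=1  [10]=1
  size 2 → [5,10]=1  [8,9]=1  [9,10]=2
  size 3 → [2,5,10]=1  [5,9,10]=3  [7,8,9]=1  [8,9,10]=3
  size 4 → [2,5,9,10]=4  [5,8,9,10]=6  [6,7,8,9]=1  [7,8,9,10]=4
  size 5 → [2,5,8,9,10]=10  [4,6,7,8,9]=1  [5,7,8,9,10]=10  [6,7,8,9,10]=5
  size 6 → [2,5,7,8,9,10]=20  [3,4,6,7,8,9]=1  [4,6,7,8,9,10]=6  [5,6,7,8,9,10]=15
  size 7 → [1,3,4,6,7,8,9]=1  [2,5,6,7,8,9,10]=35  [3,4,6,7,8,9,10]=7  [4,5,6,7,8,9,10]=21
  size 8 → [0,1,3,4,6,7,8,9]=1  [1,3,4,6,7,8,9,10]=8  [2,4,5,6,7,8,9,10]=56  [3,4,5,6,7,8,9,10]=28
  size 9 → [0,1,3,4,6,7,8,9,10]=9  [1,3,4,5,6,7,8,9,10]=36  [2,3,4,5,6,7,8,9,10]=84
  first=0(z) contributes 120
  first=2(x) contributes 45
|[w]| = 165

165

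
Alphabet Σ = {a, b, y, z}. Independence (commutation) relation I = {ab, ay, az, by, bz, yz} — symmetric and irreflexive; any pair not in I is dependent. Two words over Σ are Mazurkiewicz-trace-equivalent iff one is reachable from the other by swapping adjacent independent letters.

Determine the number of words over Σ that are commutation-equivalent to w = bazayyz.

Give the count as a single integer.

0(b) covers ∅
1(a) covers ∅
2(z) covers ∅
3(a) covers 1:a
4(y) covers ∅
5(y) covers 4:y
6(z) covers 2:z
floor of heap: 0:b, 1:a, 2:z, 4:y
completions by unplaced set U, small U first (add the entries for U minus each lowest piece of U):
  |U|=1: {0}:1  {3}:1  {5}:1  {6}:1
  |U|=2: {0,3}:2  {0,5}:2  {0,6}:2  {1,3}:1  {2,6}:1  {3,5}:2  {3,6}:2  {4,5}:1  {5,6}:2
  |U|=3: {0,1,3}:3  {0,2,6}:3  {0,3,5}:6  {0,3,6}:6  {0,4,5}:3  {0,5,6}:6  {1,3,5}:3  {1,3,6}:3  {2,3,6}:3  {2,5,6}:3  {3,4,5}:3  {3,5,6}:6  {4,5,6}:3
  |U|=4: {0,1,3,5}:12  {0,1,3,6}:12  {0,2,3,6}:12  {0,2,5,6}:12  {0,3,4,5}:12  {0,3,5,6}:24  {0,4,5,6}:12  {1,2,3,6}:6  {1,3,4,5}:6  {1,3,5,6}:12  {2,3,5,6}:12  {2,4,5,6}:6  {3,4,5,6}:12
  |U|=5: {0,1,2,3,6}:30  {0,1,3,4,5}:30  {0,1,3,5,6}:60  {0,2,3,5,6}:60  {0,2,4,5,6}:30  {0,3,4,5,6}:60  {1,2,3,5,6}:30  {1,3,4,5,6}:30  {2,3,4,5,6}:30
  start at 0(b): 90
  start at 1(a): 180
  start at 2(z): 180
  start at 4(y): 180
sum over floor = 630

630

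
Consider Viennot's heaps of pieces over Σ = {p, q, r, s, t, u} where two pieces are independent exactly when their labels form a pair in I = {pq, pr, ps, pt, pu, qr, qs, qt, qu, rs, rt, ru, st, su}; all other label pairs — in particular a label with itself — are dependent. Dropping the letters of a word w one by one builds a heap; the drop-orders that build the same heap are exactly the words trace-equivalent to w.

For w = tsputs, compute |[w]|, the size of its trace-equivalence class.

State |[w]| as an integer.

#0=t has no predecessor
#1=s has no predecessor
#2=p has no predecessor
#3=u depends on [0:t]
#4=t depends on [3:u]
#5=s depends on [1:s]
sources: [0:t, 1:s, 2:p]
N(rest) = Σ N(rest − s) over sources s of rest; N(one piece) = 1:
  size 1 → [2]=1  [4]=1  [5]=1
  size 2 → [1,5]=1  [2,4]=2  [2,5]=2  [3,4]=1  [4,5]=2
  size 3 → [0,3,4]=1  [1,2,5]=3  [1,4,5]=3  [2,3,4]=3  [2,4,5]=6  [3,4,5]=3
  size 4 → [0,2,3,4]=4  [0,3,4,5]=4  [1,2,4,5]=12  [1,3,4,5]=6  [2,3,4,5]=12
  first=0(t) contributes 30
  first=1(s) contributes 20
  first=2(p) contributes 10
|[w]| = 60

60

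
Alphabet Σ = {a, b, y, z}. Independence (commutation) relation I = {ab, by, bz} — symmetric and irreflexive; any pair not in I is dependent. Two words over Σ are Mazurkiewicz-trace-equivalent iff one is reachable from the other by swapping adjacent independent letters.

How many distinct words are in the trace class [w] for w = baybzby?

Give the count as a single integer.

drop 0:b onto floor
drop 1:a onto floor
drop 2:y onto {1:a}
drop 3:b onto {0:b}
drop 4:z onto {2:y}
drop 5:b onto {3:b}
drop 6:y onto {4:z}
ground layer = {0:b, 1:a}
drop-orders for the pieces not yet dropped (sum over which currently-grounded one goes next):
  1 to go: {5} 1  {6} 1
  2 to go: {3,5} 1  {4,6} 1  {5,6} 2
  3 to go: {0,3,5} 1  {2,4,6} 1  {3,5,6} 3  {4,5,6} 3
  4 to go: {0,3,5,6} 4  {1,2,4,6} 1  {2,4,5,6} 4  {3,4,5,6} 6
  5 to go: {0,3,4,5,6} 10  {1,2,4,5,6} 5  {2,3,4,5,6} 10
  if 0:b drops first: 15 orders
  if 1:a drops first: 20 orders
heap linearizations: 35

35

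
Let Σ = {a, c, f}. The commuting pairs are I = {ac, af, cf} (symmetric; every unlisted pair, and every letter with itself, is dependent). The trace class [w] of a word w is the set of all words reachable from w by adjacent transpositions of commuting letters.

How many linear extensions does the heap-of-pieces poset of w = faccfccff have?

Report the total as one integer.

630

piece 0:f — minimal
piece 1:a — minimal
piece 2:c — minimal
piece 3:c rests on {2:c}
piece 4:f rests on {0:f}
piece 5:c rests on {3:c}
piece 6:c rests on {5:c}
piece 7:f rests on {4:f}
piece 8:f rests on {7:f}
minimal pieces: {0:f, 1:a, 2:c}
ways to finish when only these pieces remain (= sum over removing one remaining piece with nothing left below it):
  1 left: {1}→1  {6}→1  {8}→1
  2 left: {1,6}→2  {1,8}→2  {5,6}→1  {6,8}→2  {7,8}→1
  3 left: {1,5,6}→3  {1,6,8}→6  {1,7,8}→3  {3,5,6}→1  {4,7,8}→1  {5,6,8}→3  {6,7,8}→3
  4 left: {0,4,7,8}→1  {1,3,5,6}→4  {1,4,7,8}→4  {1,5,6,8}→12  {1,6,7,8}→12  {2,3,5,6}→1  {3,5,6,8}→4  {4,6,7,8}→4  {5,6,7,8}→6
  5 left: {0,1,4,7,8}→5  {0,4,6,7,8}→5  {1,2,3,5,6}→5  {1,3,5,6,8}→20  {1,4,6,7,8}→20  {1,5,6,7,8}→30  {2,3,5,6,8}→5  {3,5,6,7,8}→10  {4,5,6,7,8}→10
  6 left: {0,1,4,6,7,8}→30  {0,4,5,6,7,8}→15  {1,2,3,5,6,8}→30  {1,3,5,6,7,8}→60  {1,4,5,6,7,8}→60  {2,3,5,6,7,8}→15  {3,4,5,6,7,8}→20
  7 left: {0,1,4,5,6,7,8}→105  {0,3,4,5,6,7,8}→35  {1,2,3,5,6,7,8}→105  {1,3,4,5,6,7,8}→140  {2,3,4,5,6,7,8}→35
  placing 0:f first → 280 extensions
  placing 1:a first → 70 extensions
  placing 2:c first → 280 extensions
total linear extensions = 630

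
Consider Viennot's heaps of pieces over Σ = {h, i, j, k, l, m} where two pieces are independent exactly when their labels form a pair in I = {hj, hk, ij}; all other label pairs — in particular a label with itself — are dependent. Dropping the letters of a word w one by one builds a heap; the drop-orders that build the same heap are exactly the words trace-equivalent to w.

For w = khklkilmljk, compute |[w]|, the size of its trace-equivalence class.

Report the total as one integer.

#0=k has no predecessor
#1=h has no predecessor
#2=k depends on [0:k]
#3=l depends on [1:h, 2:k]
#4=k depends on [3:l]
#5=i depends on [4:k]
#6=l depends on [5:i]
#7=m depends on [6:l]
#8=l depends on [7:m]
#9=j depends on [8:l]
#10=k depends on [9:j]
sources: [0:k, 1:h]
N(rest) = Σ N(rest − s) over sources s of rest; N(one piece) = 1:
  size 1 → [10]=1
  size 2 → [9,10]=1
  size 3 → [8,9,10]=1
  size 4 → [7,8,9,10]=1
  size 5 → [6,7,8,9,10]=1
  size 6 → [5,6,7,8,9,10]=1
  size 7 → [4,5,6,7,8,9,10]=1
  size 8 → [3,4,5,6,7,8,9,10]=1
  size 9 → [1,3,4,5,6,7,8,9,10]=1  [2,3,4,5,6,7,8,9,10]=1
  first=0(k) contributes 2
  first=1(h) contributes 1
|[w]| = 3

3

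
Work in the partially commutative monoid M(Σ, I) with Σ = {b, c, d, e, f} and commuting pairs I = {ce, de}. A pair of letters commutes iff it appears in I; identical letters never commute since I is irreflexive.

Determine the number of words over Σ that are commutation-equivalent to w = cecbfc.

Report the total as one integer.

drop 0:c onto floor
drop 1:e onto floor
drop 2:c onto {0:c}
drop 3:b onto {1:e, 2:c}
drop 4:f onto {3:b}
drop 5:c onto {4:f}
ground layer = {0:c, 1:e}
drop-orders for the pieces not yet dropped (sum over which currently-grounded one goes next):
  1 to go: {5} 1
  2 to go: {4,5} 1
  3 to go: {3,4,5} 1
  4 to go: {1,3,4,5} 1  {2,3,4,5} 1
  if 0:c drops first: 2 orders
  if 1:e drops first: 1 orders
heap linearizations: 3

3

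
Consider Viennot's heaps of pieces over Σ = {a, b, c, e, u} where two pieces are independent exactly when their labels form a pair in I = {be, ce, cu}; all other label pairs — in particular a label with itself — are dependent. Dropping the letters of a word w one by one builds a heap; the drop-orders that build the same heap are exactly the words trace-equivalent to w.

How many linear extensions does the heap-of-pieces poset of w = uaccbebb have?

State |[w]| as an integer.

6

0(u) covers ∅
1(a) covers 0:u
2(c) covers 1:a
3(c) covers 2:c
4(b) covers 3:c
5(e) covers 1:a
6(b) covers 4:b
7(b) covers 6:b
floor of heap: 0:u
completions by unplaced set U, small U first (add the entries for U minus each lowest piece of U):
  |U|=1: {5}:1  {7}:1
  |U|=2: {5,7}:2  {6,7}:1
  |U|=3: {4,6,7}:1  {5,6,7}:3
  |U|=4: {3,4,6,7}:1  {4,5,6,7}:4
  |U|=5: {2,3,4,6,7}:1  {3,4,5,6,7}:5
  |U|=6: {2,3,4,5,6,7}:6
  start at 0(u): 6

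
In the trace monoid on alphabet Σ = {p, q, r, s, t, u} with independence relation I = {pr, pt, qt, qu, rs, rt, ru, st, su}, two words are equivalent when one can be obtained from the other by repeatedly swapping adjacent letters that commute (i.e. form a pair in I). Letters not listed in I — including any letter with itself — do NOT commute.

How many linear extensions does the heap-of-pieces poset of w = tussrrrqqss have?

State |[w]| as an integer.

550

0(t) covers ∅
1(u) covers 0:t
2(s) covers ∅
3(s) covers 2:s
4(r) covers ∅
5(r) covers 4:r
6(r) covers 5:r
7(q) covers 3:s, 6:r
8(q) covers 7:q
9(s) covers 8:q
10(s) covers 9:s
floor of heap: 0:t, 2:s, 4:r
completions by unplaced set U, small U first (add the entries for U minus each lowest piece of U):
  |U|=1: {1}:1  {10}:1
  |U|=2: {0,1}:1  {1,10}:2  {9,10}:1
  |U|=3: {0,1,10}:3  {1,9,10}:3  {8,9,10}:1
  |U|=4: {0,1,9,10}:6  {1,8,9,10}:4  {7,8,9,10}:1
  |U|=5: {0,1,8,9,10}:10  {1,7,8,9,10}:5  {3,7,8,9,10}:1  {6,7,8,9,10}:1
  |U|=6: {0,1,7,8,9,10}:15  {1,3,7,8,9,10}:6  {1,6,7,8,9,10}:6  {2,3,7,8,9,10}:1  {3,6,7,8,9,10}:2  {5,6,7,8,9,10}:1
  |U|=7: {0,1,3,7,8,9,10}:21  {0,1,6,7,8,9,10}:21  {1,2,3,7,8,9,10}:7  {1,3,6,7,8,9,10}:14  {1,5,6,7,8,9,10}:7  {2,3,6,7,8,9,10}:3  {3,5,6,7,8,9,10}:3  {4,5,6,7,8,9,10}:1
  |U|=8: {0,1,2,3,7,8,9,10}:28  {0,1,3,6,7,8,9,10}:56  {0,1,5,6,7,8,9,10}:28  {1,2,3,6,7,8,9,10}:24  {1,3,5,6,7,8,9,10}:24  {1,4,5,6,7,8,9,10}:8  {2,3,5,6,7,8,9,10}:6  {3,4,5,6,7,8,9,10}:4
  |U|=9: {0,1,2,3,6,7,8,9,10}:108  {0,1,3,5,6,7,8,9,10}:108  {0,1,4,5,6,7,8,9,10}:36  {1,2,3,5,6,7,8,9,10}:54  {1,3,4,5,6,7,8,9,10}:36  {2,3,4,5,6,7,8,9,10}:10
  start at 0(t): 100
  start at 2(s): 180
  start at 4(r): 270
sum over floor = 550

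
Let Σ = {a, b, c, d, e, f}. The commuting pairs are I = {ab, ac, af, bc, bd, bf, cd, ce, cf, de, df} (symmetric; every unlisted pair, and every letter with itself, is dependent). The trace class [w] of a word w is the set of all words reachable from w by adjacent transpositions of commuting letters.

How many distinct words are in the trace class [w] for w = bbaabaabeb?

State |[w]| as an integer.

#0=b has no predecessor
#1=b depends on [0:b]
#2=a has no predecessor
#3=a depends on [2:a]
#4=b depends on [1:b]
#5=a depends on [3:a]
#6=a depends on [5:a]
#7=b depends on [4:b]
#8=e depends on [6:a, 7:b]
#9=b depends on [8:e]
sources: [0:b, 2:a]
N(rest) = Σ N(rest − s) over sources s of rest; N(one piece) = 1:
  size 1 → [9]=1
  size 2 → [8,9]=1
  size 3 → [6,8,9]=1  [7,8,9]=1
  size 4 → [4,7,8,9]=1  [5,6,8,9]=1  [6,7,8,9]=2
  size 5 → [1,4,7,8,9]=1  [3,5,6,8,9]=1  [4,6,7,8,9]=3  [5,6,7,8,9]=3
  size 6 → [0,1,4,7,8,9]=1  [1,4,6,7,8,9]=4  [2,3,5,6,8,9]=1  [3,5,6,7,8,9]=4  [4,5,6,7,8,9]=6
  size 7 → [0,1,4,6,7,8,9]=5  [1,4,5,6,7,8,9]=10  [2,3,5,6,7,8,9]=5  [3,4,5,6,7,8,9]=10
  size 8 → [0,1,4,5,6,7,8,9]=15  [1,3,4,5,6,7,8,9]=20  [2,3,4,5,6,7,8,9]=15
  first=0(b) contributes 35
  first=2(a) contributes 35
|[w]| = 70

70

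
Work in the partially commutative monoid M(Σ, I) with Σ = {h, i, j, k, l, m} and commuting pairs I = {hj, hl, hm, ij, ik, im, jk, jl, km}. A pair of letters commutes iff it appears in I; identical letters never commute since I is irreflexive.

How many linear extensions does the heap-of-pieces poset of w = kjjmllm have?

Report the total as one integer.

#0=k has no predecessor
#1=j has no predecessor
#2=j depends on [1:j]
#3=m depends on [2:j]
#4=l depends on [0:k, 3:m]
#5=l depends on [4:l]
#6=m depends on [5:l]
sources: [0:k, 1:j]
N(rest) = Σ N(rest − s) over sources s of rest; N(one piece) = 1:
  size 1 → [6]=1
  size 2 → [5,6]=1
  size 3 → [4,5,6]=1
  size 4 → [0,4,5,6]=1  [3,4,5,6]=1
  size 5 → [0,3,4,5,6]=2  [2,3,4,5,6]=1
  first=0(k) contributes 1
  first=1(j) contributes 3
|[w]| = 4

4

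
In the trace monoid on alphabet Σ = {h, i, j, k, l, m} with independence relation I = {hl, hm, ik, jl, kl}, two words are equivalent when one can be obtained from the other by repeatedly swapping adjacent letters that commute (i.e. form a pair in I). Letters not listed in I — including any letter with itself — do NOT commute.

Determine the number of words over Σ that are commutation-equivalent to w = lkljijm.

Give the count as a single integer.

0(l) covers ∅
1(k) covers ∅
2(l) covers 0:l
3(j) covers 1:k
4(i) covers 2:l, 3:j
5(j) covers 4:i
6(m) covers 5:j
floor of heap: 0:l, 1:k
completions by unplaced set U, small U first (add the entries for U minus each lowest piece of U):
  |U|=1: {6}:1
  |U|=2: {5,6}:1
  |U|=3: {4,5,6}:1
  |U|=4: {2,4,5,6}:1  {3,4,5,6}:1
  |U|=5: {0,2,4,5,6}:1  {1,3,4,5,6}:1  {2,3,4,5,6}:2
  start at 0(l): 3
  start at 1(k): 3
sum over floor = 6

6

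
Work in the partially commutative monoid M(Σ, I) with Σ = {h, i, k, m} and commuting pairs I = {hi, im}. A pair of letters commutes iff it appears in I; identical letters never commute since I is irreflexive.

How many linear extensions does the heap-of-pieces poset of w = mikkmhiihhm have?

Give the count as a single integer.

42

drop 0:m onto floor
drop 1:i onto floor
drop 2:k onto {0:m, 1:i}
drop 3:k onto {2:k}
drop 4:m onto {3:k}
drop 5:h onto {4:m}
drop 6:i onto {3:k}
drop 7:i onto {6:i}
drop 8:h onto {5:h}
drop 9:h onto {8:h}
drop 10:m onto {9:h}
ground layer = {0:m, 1:i}
drop-orders for the pieces not yet dropped (sum over which currently-grounded one goes next):
  1 to go: {7} 1  {10} 1
  2 to go: {6,7} 1  {7,10} 2  {9,10} 1
  3 to go: {6,7,10} 3  {7,9,10} 3  {8,9,10} 1
  4 to go: {5,8,9,10} 1  {6,7,9,10} 6  {7,8,9,10} 4
  5 to go: {4,5,8,9,10} 1  {5,7,8,9,10} 5  {6,7,8,9,10} 10
  6 to go: {4,5,7,8,9,10} 6  {5,6,7,8,9,10} 15
  7 to go: {4,5,6,7,8,9,10} 21
  8 to go: {3,4,5,6,7,8,9,10} 21
  9 to go: {2,3,4,5,6,7,8,9,10} 21
  if 0:m drops first: 21 orders
  if 1:i drops first: 21 orders
heap linearizations: 42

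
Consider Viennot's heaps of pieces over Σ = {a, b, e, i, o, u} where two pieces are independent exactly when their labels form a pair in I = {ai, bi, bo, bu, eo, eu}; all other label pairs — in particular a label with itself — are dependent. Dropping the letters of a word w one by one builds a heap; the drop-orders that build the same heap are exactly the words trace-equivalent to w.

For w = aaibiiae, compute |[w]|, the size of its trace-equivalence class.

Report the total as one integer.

35

#0=a has no predecessor
#1=a depends on [0:a]
#2=i has no predecessor
#3=b depends on [1:a]
#4=i depends on [2:i]
#5=i depends on [4:i]
#6=a depends on [3:b]
#7=e depends on [5:i, 6:a]
sources: [0:a, 2:i]
N(rest) = Σ N(rest − s) over sources s of rest; N(one piece) = 1:
  size 1 → [7]=1
  size 2 → [5,7]=1  [6,7]=1
  size 3 → [3,6,7]=1  [4,5,7]=1  [5,6,7]=2
  size 4 → [1,3,6,7]=1  [2,4,5,7]=1  [3,5,6,7]=3  [4,5,6,7]=3
  size 5 → [0,1,3,6,7]=1  [1,3,5,6,7]=4  [2,4,5,6,7]=4  [3,4,5,6,7]=6
  size 6 → [0,1,3,5,6,7]=5  [1,3,4,5,6,7]=10  [2,3,4,5,6,7]=10
  first=0(a) contributes 20
  first=2(i) contributes 15
|[w]| = 35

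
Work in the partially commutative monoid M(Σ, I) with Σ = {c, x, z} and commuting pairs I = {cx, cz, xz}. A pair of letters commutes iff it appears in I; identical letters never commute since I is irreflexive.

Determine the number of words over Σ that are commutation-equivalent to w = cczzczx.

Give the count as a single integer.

drop 0:c onto floor
drop 1:c onto {0:c}
drop 2:z onto floor
drop 3:z onto {2:z}
drop 4:c onto {1:c}
drop 5:z onto {3:z}
drop 6:x onto floor
ground layer = {0:c, 2:z, 6:x}
drop-orders for the pieces not yet dropped (sum over which currently-grounded one goes next):
  1 to go: {4} 1  {5} 1  {6} 1
  2 to go: {1,4} 1  {3,5} 1  {4,5} 2  {4,6} 2  {5,6} 2
  3 to go: {0,1,4} 1  {1,4,5} 3  {1,4,6} 3  {2,3,5} 1  {3,4,5} 3  {3,5,6} 3  {4,5,6} 6
  4 to go: {0,1,4,5} 4  {0,1,4,6} 4  {1,3,4,5} 6  {1,4,5,6} 12  {2,3,4,5} 4  {2,3,5,6} 4  {3,4,5,6} 12
  5 to go: {0,1,3,4,5} 10  {0,1,4,5,6} 20  {1,2,3,4,5} 10  {1,3,4,5,6} 30  {2,3,4,5,6} 20
  if 0:c drops first: 60 orders
  if 2:z drops first: 60 orders
  if 6:x drops first: 20 orders
heap linearizations: 140

140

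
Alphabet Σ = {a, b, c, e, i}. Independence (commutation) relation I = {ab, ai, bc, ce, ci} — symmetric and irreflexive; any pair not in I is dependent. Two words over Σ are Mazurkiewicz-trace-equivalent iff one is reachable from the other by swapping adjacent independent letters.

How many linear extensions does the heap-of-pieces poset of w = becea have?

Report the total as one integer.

4

drop 0:b onto floor
drop 1:e onto {0:b}
drop 2:c onto floor
drop 3:e onto {1:e}
drop 4:a onto {2:c, 3:e}
ground layer = {0:b, 2:c}
drop-orders for the pieces not yet dropped (sum over which currently-grounded one goes next):
  1 to go: {4} 1
  2 to go: {2,4} 1  {3,4} 1
  3 to go: {1,3,4} 1  {2,3,4} 2
  if 0:b drops first: 3 orders
  if 2:c drops first: 1 orders
heap linearizations: 4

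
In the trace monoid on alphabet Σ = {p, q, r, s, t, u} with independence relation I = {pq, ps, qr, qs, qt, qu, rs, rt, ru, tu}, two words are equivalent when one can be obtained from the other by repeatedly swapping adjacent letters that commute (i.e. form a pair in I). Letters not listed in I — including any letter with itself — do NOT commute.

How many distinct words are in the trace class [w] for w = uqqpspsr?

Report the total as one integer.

280

drop 0:u onto floor
drop 1:q onto floor
drop 2:q onto {1:q}
drop 3:p onto {0:u}
drop 4:s onto {0:u}
drop 5:p onto {3:p}
drop 6:s onto {4:s}
drop 7:r onto {5:p}
ground layer = {0:u, 1:q}
drop-orders for the pieces not yet dropped (sum over which currently-grounded one goes next):
  1 to go: {2} 1  {6} 1  {7} 1
  2 to go: {1,2} 1  {2,6} 2  {2,7} 2  {4,6} 1  {5,7} 1  {6,7} 2
  3 to go: {1,2,6} 3  {1,2,7} 3  {2,4,6} 3  {2,5,7} 3  {2,6,7} 6  {3,5,7} 1  {4,6,7} 3  {5,6,7} 3
  4 to go: {1,2,4,6} 6  {1,2,5,7} 6  {1,2,6,7} 12  {2,3,5,7} 4  {2,4,6,7} 12  {2,5,6,7} 12  {3,5,6,7} 4  {4,5,6,7} 6
  5 to go: {1,2,3,5,7} 10  {1,2,4,6,7} 30  {1,2,5,6,7} 30  {2,3,5,6,7} 20  {2,4,5,6,7} 30  {3,4,5,6,7} 10
  6 to go: {0,3,4,5,6,7} 10  {1,2,3,5,6,7} 60  {1,2,4,5,6,7} 90  {2,3,4,5,6,7} 60
  if 0:u drops first: 210 orders
  if 1:q drops first: 70 orders
heap linearizations: 280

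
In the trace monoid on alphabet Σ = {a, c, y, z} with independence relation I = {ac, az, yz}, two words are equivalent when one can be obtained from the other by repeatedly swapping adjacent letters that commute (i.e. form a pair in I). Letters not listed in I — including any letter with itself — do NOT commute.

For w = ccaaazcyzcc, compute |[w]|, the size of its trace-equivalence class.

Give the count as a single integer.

drop 0:c onto floor
drop 1:c onto {0:c}
drop 2:a onto floor
drop 3:a onto {2:a}
drop 4:a onto {3:a}
drop 5:z onto {1:c}
drop 6:c onto {5:z}
drop 7:y onto {4:a, 6:c}
drop 8:z onto {6:c}
drop 9:c onto {7:y, 8:z}
drop 10:c onto {9:c}
ground layer = {0:c, 2:a}
drop-orders for the pieces not yet dropped (sum over which currently-grounded one goes next):
  1 to go: {10} 1
  2 to go: {9,10} 1
  3 to go: {7,9,10} 1  {8,9,10} 1
  4 to go: {4,7,9,10} 1  {7,8,9,10} 2
  5 to go: {3,4,7,9,10} 1  {4,7,8,9,10} 3  {6,7,8,9,10} 2
  6 to go: {2,3,4,7,9,10} 1  {3,4,7,8,9,10} 4  {4,6,7,8,9,10} 5  {5,6,7,8,9,10} 2
  7 to go: {1,5,6,7,8,9,10} 2  {2,3,4,7,8,9,10} 5  {3,4,6,7,8,9,10} 9  {4,5,6,7,8,9,10} 7
  8 to go: {0,1,5,6,7,8,9,10} 2  {1,4,5,6,7,8,9,10} 9  {2,3,4,6,7,8,9,10} 14  {3,4,5,6,7,8,9,10} 16
  9 to go: {0,1,4,5,6,7,8,9,10} 11  {1,3,4,5,6,7,8,9,10} 25  {2,3,4,5,6,7,8,9,10} 30
  if 0:c drops first: 55 orders
  if 2:a drops first: 36 orders
heap linearizations: 91

91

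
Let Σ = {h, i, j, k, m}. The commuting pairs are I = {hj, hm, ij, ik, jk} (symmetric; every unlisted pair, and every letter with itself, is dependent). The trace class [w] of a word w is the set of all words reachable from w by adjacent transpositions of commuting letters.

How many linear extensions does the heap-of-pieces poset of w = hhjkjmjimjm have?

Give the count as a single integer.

0(h) covers ∅
1(h) covers 0:h
2(j) covers ∅
3(k) covers 1:h
4(j) covers 2:j
5(m) covers 3:k, 4:j
6(j) covers 5:m
7(i) covers 5:m
8(m) covers 6:j, 7:i
9(j) covers 8:m
10(m) covers 9:j
floor of heap: 0:h, 2:j
completions by unplaced set U, small U first (add the entries for U minus each lowest piece of U):
  |U|=1: {10}:1
  |U|=2: {9,10}:1
  |U|=3: {8,9,10}:1
  |U|=4: {6,8,9,10}:1  {7,8,9,10}:1
  |U|=5: {6,7,8,9,10}:2
  |U|=6: {5,6,7,8,9,10}:2
  |U|=7: {3,5,6,7,8,9,10}:2  {4,5,6,7,8,9,10}:2
  |U|=8: {1,3,5,6,7,8,9,10}:2  {2,4,5,6,7,8,9,10}:2  {3,4,5,6,7,8,9,10}:4
  |U|=9: {0,1,3,5,6,7,8,9,10}:2  {1,3,4,5,6,7,8,9,10}:6  {2,3,4,5,6,7,8,9,10}:6
  start at 0(h): 12
  start at 2(j): 8
sum over floor = 20

20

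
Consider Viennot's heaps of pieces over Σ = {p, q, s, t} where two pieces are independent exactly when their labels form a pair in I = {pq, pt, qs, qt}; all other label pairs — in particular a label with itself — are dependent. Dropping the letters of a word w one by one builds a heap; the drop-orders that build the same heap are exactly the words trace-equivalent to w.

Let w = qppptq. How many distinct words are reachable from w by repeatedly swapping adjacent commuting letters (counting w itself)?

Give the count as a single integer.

piece 0:q — minimal
piece 1:p — minimal
piece 2:p rests on {1:p}
piece 3:p rests on {2:p}
piece 4:t — minimal
piece 5:q rests on {0:q}
minimal pieces: {0:q, 1:p, 4:t}
ways to finish when only these pieces remain (= sum over removing one remaining piece with nothing left below it):
  1 left: {3}→1  {4}→1  {5}→1
  2 left: {0,5}→1  {2,3}→1  {3,4}→2  {3,5}→2  {4,5}→2
  3 left: {0,3,5}→3  {0,4,5}→3  {1,2,3}→1  {2,3,4}→3  {2,3,5}→3  {3,4,5}→6
  4 left: {0,2,3,5}→6  {0,3,4,5}→12  {1,2,3,4}→4  {1,2,3,5}→4  {2,3,4,5}→12
  placing 0:q first → 20 extensions
  placing 1:p first → 30 extensions
  placing 4:t first → 10 extensions
total linear extensions = 60

60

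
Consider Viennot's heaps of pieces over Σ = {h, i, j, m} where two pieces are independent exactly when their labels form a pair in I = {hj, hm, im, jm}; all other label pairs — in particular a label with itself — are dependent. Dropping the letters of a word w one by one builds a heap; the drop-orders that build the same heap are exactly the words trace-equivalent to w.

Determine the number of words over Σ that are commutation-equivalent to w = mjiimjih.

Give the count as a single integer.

piece 0:m — minimal
piece 1:j — minimal
piece 2:i rests on {1:j}
piece 3:i rests on {2:i}
piece 4:m rests on {0:m}
piece 5:j rests on {3:i}
piece 6:i rests on {5:j}
piece 7:h rests on {6:i}
minimal pieces: {0:m, 1:j}
ways to finish when only these pieces remain (= sum over removing one remaining piece with nothing left below it):
  1 left: {4}→1  {7}→1
  2 left: {0,4}→1  {4,7}→2  {6,7}→1
  3 left: {0,4,7}→3  {4,6,7}→3  {5,6,7}→1
  4 left: {0,4,6,7}→6  {3,5,6,7}→1  {4,5,6,7}→4
  5 left: {0,4,5,6,7}→10  {2,3,5,6,7}→1  {3,4,5,6,7}→5
  6 left: {0,3,4,5,6,7}→15  {1,2,3,5,6,7}→1  {2,3,4,5,6,7}→6
  placing 0:m first → 7 extensions
  placing 1:j first → 21 extensions
total linear extensions = 28

28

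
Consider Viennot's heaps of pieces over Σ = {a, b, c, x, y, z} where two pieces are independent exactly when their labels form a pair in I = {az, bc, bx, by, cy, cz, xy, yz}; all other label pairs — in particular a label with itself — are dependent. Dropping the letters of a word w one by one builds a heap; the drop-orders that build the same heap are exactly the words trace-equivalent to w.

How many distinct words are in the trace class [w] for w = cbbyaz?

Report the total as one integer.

32

piece 0:c — minimal
piece 1:b — minimal
piece 2:b rests on {1:b}
piece 3:y — minimal
piece 4:a rests on {0:c, 2:b, 3:y}
piece 5:z rests on {2:b}
minimal pieces: {0:c, 1:b, 3:y}
ways to finish when only these pieces remain (= sum over removing one remaining piece with nothing left below it):
  1 left: {4}→1  {5}→1
  2 left: {0,4}→1  {3,4}→1  {4,5}→2
  3 left: {0,3,4}→2  {0,4,5}→3  {2,4,5}→2  {3,4,5}→3
  4 left: {0,2,4,5}→5  {0,3,4,5}→8  {1,2,4,5}→2  {2,3,4,5}→5
  placing 0:c first → 7 extensions
  placing 1:b first → 18 extensions
  placing 3:y first → 7 extensions
total linear extensions = 32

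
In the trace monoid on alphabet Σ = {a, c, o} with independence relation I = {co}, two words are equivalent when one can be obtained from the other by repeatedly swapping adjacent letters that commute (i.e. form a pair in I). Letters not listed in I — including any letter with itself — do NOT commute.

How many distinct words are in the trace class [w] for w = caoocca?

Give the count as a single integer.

#0=c has no predecessor
#1=a depends on [0:c]
#2=o depends on [1:a]
#3=o depends on [2:o]
#4=c depends on [1:a]
#5=c depends on [4:c]
#6=a depends on [3:o, 5:c]
sources: [0:c]
N(rest) = Σ N(rest − s) over sources s of rest; N(one piece) = 1:
  size 1 → [6]=1
  size 2 → [3,6]=1  [5,6]=1
  size 3 → [2,3,6]=1  [3,5,6]=2  [4,5,6]=1
  size 4 → [2,3,5,6]=3  [3,4,5,6]=3
  size 5 → [2,3,4,5,6]=6
  first=0(c) contributes 6

6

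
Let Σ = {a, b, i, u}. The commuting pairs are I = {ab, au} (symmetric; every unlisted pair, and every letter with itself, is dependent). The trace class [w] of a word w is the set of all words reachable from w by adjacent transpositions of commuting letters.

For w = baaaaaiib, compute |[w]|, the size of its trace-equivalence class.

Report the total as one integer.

6

0(b) covers ∅
1(a) covers ∅
2(a) covers 1:a
3(a) covers 2:a
4(a) covers 3:a
5(a) covers 4:a
6(i) covers 0:b, 5:a
7(i) covers 6:i
8(b) covers 7:i
floor of heap: 0:b, 1:a
completions by unplaced set U, small U first (add the entries for U minus each lowest piece of U):
  |U|=1: {8}:1
  |U|=2: {7,8}:1
  |U|=3: {6,7,8}:1
  |U|=4: {0,6,7,8}:1  {5,6,7,8}:1
  |U|=5: {0,5,6,7,8}:2  {4,5,6,7,8}:1
  |U|=6: {0,4,5,6,7,8}:3  {3,4,5,6,7,8}:1
  |U|=7: {0,3,4,5,6,7,8}:4  {2,3,4,5,6,7,8}:1
  start at 0(b): 1
  start at 1(a): 5
sum over floor = 6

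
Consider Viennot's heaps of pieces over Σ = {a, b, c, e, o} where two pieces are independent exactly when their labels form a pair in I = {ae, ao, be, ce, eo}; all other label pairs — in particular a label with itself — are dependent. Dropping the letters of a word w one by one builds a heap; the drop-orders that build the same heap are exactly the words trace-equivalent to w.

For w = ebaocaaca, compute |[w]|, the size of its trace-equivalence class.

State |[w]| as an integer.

piece 0:e — minimal
piece 1:b — minimal
piece 2:a rests on {1:b}
piece 3:o rests on {1:b}
piece 4:c rests on {2:a, 3:o}
piece 5:a rests on {4:c}
piece 6:a rests on {5:a}
piece 7:c rests on {6:a}
piece 8:a rests on {7:c}
minimal pieces: {0:e, 1:b}
ways to finish when only these pieces remain (= sum over removing one remaining piece with nothing left below it):
  1 left: {0}→1  {8}→1
  2 left: {0,8}→2  {7,8}→1
  3 left: {0,7,8}→3  {6,7,8}→1
  4 left: {0,6,7,8}→4  {5,6,7,8}→1
  5 left: {0,5,6,7,8}→5  {4,5,6,7,8}→1
  6 left: {0,4,5,6,7,8}→6  {2,4,5,6,7,8}→1  {3,4,5,6,7,8}→1
  7 left: {0,2,4,5,6,7,8}→7  {0,3,4,5,6,7,8}→7  {2,3,4,5,6,7,8}→2
  placing 0:e first → 2 extensions
  placing 1:b first → 16 extensions
total linear extensions = 18

18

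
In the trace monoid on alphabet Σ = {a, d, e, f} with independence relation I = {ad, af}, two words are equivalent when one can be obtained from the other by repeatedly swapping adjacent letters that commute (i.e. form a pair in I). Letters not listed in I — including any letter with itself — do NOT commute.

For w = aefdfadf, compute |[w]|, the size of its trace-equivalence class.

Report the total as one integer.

6

#0=a has no predecessor
#1=e depends on [0:a]
#2=f depends on [1:e]
#3=d depends on [2:f]
#4=f depends on [3:d]
#5=a depends on [1:e]
#6=d depends on [4:f]
#7=f depends on [6:d]
sources: [0:a]
N(rest) = Σ N(rest − s) over sources s of rest; N(one piece) = 1:
  size 1 → [5]=1  [7]=1
  size 2 → [5,7]=2  [6,7]=1
  size 3 → [4,6,7]=1  [5,6,7]=3
  size 4 → [3,4,6,7]=1  [4,5,6,7]=4
  size 5 → [2,3,4,6,7]=1  [3,4,5,6,7]=5
  size 6 → [2,3,4,5,6,7]=6
  first=0(a) contributes 6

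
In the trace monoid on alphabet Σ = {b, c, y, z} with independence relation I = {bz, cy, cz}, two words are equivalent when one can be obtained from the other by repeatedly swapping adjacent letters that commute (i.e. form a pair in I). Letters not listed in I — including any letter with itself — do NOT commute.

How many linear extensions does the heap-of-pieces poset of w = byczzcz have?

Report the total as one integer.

15

0(b) covers ∅
1(y) covers 0:b
2(c) covers 0:b
3(z) covers 1:y
4(z) covers 3:z
5(c) covers 2:c
6(z) covers 4:z
floor of heap: 0:b
completions by unplaced set U, small U first (add the entries for U minus each lowest piece of U):
  |U|=1: {5}:1  {6}:1
  |U|=2: {2,5}:1  {4,6}:1  {5,6}:2
  |U|=3: {2,5,6}:3  {3,4,6}:1  {4,5,6}:3
  |U|=4: {1,3,4,6}:1  {2,4,5,6}:6  {3,4,5,6}:4
  |U|=5: {1,3,4,5,6}:5  {2,3,4,5,6}:10
  start at 0(b): 15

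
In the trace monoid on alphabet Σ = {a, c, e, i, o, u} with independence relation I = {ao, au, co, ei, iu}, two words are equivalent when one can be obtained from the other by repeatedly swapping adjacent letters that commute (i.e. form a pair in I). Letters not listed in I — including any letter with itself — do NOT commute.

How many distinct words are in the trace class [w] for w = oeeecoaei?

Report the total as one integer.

0(o) covers ∅
1(e) covers 0:o
2(e) covers 1:e
3(e) covers 2:e
4(c) covers 3:e
5(o) covers 3:e
6(a) covers 4:c
7(e) covers 5:o, 6:a
8(i) covers 5:o, 6:a
floor of heap: 0:o
completions by unplaced set U, small U first (add the entries for U minus each lowest piece of U):
  |U|=1: {7}:1  {8}:1
  |U|=2: {7,8}:2
  |U|=3: {5,7,8}:2  {6,7,8}:2
  |U|=4: {4,6,7,8}:2  {5,6,7,8}:4
  |U|=5: {4,5,6,7,8}:6
  |U|=6: {3,4,5,6,7,8}:6
  |U|=7: {2,3,4,5,6,7,8}:6
  start at 0(o): 6

6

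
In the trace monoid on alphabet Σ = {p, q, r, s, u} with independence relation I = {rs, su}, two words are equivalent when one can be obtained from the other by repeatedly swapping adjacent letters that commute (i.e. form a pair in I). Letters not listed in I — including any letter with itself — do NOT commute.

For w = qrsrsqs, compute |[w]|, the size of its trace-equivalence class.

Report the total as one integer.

#0=q has no predecessor
#1=r depends on [0:q]
#2=s depends on [0:q]
#3=r depends on [1:r]
#4=s depends on [2:s]
#5=q depends on [3:r, 4:s]
#6=s depends on [5:q]
sources: [0:q]
N(rest) = Σ N(rest − s) over sources s of rest; N(one piece) = 1:
  size 1 → [6]=1
  size 2 → [5,6]=1
  size 3 → [3,5,6]=1  [4,5,6]=1
  size 4 → [1,3,5,6]=1  [2,4,5,6]=1  [3,4,5,6]=2
  size 5 → [1,3,4,5,6]=3  [2,3,4,5,6]=3
  first=0(q) contributes 6

6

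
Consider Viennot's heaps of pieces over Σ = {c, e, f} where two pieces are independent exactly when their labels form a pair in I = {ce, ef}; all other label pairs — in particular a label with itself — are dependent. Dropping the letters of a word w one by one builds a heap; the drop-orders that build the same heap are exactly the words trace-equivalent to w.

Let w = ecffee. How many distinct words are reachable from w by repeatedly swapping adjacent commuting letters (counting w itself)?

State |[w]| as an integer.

0(e) covers ∅
1(c) covers ∅
2(f) covers 1:c
3(f) covers 2:f
4(e) covers 0:e
5(e) covers 4:e
floor of heap: 0:e, 1:c
completions by unplaced set U, small U first (add the entries for U minus each lowest piece of U):
  |U|=1: {3}:1  {5}:1
  |U|=2: {2,3}:1  {3,5}:2  {4,5}:1
  |U|=3: {0,4,5}:1  {1,2,3}:1  {2,3,5}:3  {3,4,5}:3
  |U|=4: {0,3,4,5}:4  {1,2,3,5}:4  {2,3,4,5}:6
  start at 0(e): 10
  start at 1(c): 10
sum over floor = 20

20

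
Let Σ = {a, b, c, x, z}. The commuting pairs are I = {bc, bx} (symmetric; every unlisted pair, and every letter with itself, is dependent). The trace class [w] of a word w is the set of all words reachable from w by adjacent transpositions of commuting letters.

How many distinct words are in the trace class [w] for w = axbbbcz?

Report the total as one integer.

10

0(a) covers ∅
1(x) covers 0:a
2(b) covers 0:a
3(b) covers 2:b
4(b) covers 3:b
5(c) covers 1:x
6(z) covers 4:b, 5:c
floor of heap: 0:a
completions by unplaced set U, small U first (add the entries for U minus each lowest piece of U):
  |U|=1: {6}:1
  |U|=2: {4,6}:1  {5,6}:1
  |U|=3: {1,5,6}:1  {3,4,6}:1  {4,5,6}:2
  |U|=4: {1,4,5,6}:3  {2,3,4,6}:1  {3,4,5,6}:3
  |U|=5: {1,3,4,5,6}:6  {2,3,4,5,6}:4
  start at 0(a): 10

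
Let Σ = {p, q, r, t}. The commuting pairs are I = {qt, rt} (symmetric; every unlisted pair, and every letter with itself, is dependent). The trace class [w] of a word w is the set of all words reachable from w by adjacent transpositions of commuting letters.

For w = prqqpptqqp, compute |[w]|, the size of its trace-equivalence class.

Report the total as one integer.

3

#0=p has no predecessor
#1=r depends on [0:p]
#2=q depends on [1:r]
#3=q depends on [2:q]
#4=p depends on [3:q]
#5=p depends on [4:p]
#6=t depends on [5:p]
#7=q depends on [5:p]
#8=q depends on [7:q]
#9=p depends on [6:t, 8:q]
sources: [0:p]
N(rest) = Σ N(rest − s) over sources s of rest; N(one piece) = 1:
  size 1 → [9]=1
  size 2 → [6,9]=1  [8,9]=1
  size 3 → [6,8,9]=2  [7,8,9]=1
  size 4 → [6,7,8,9]=3
  size 5 → [5,6,7,8,9]=3
  size 6 → [4,5,6,7,8,9]=3
  size 7 → [3,4,5,6,7,8,9]=3
  size 8 → [2,3,4,5,6,7,8,9]=3
  first=0(p) contributes 3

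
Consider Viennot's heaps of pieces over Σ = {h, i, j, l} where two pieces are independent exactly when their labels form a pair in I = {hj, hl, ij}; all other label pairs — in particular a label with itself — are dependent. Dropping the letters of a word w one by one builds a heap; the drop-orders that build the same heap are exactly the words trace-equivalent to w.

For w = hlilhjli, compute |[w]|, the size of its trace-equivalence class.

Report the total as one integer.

8

0(h) covers ∅
1(l) covers ∅
2(i) covers 0:h, 1:l
3(l) covers 2:i
4(h) covers 2:i
5(j) covers 3:l
6(l) covers 5:j
7(i) covers 4:h, 6:l
floor of heap: 0:h, 1:l
completions by unplaced set U, small U first (add the entries for U minus each lowest piece of U):
  |U|=1: {7}:1
  |U|=2: {4,7}:1  {6,7}:1
  |U|=3: {4,6,7}:2  {5,6,7}:1
  |U|=4: {3,5,6,7}:1  {4,5,6,7}:3
  |U|=5: {3,4,5,6,7}:4
  |U|=6: {2,3,4,5,6,7}:4
  start at 0(h): 4
  start at 1(l): 4
sum over floor = 8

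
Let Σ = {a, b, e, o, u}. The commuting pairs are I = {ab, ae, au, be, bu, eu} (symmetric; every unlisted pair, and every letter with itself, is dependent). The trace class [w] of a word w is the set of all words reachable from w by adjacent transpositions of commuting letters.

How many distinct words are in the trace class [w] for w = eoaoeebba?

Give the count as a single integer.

piece 0:e — minimal
piece 1:o rests on {0:e}
piece 2:a rests on {1:o}
piece 3:o rests on {2:a}
piece 4:e rests on {3:o}
piece 5:e rests on {4:e}
piece 6:b rests on {3:o}
piece 7:b rests on {6:b}
piece 8:a rests on {3:o}
minimal pieces: {0:e}
ways to finish when only these pieces remain (= sum over removing one remaining piece with nothing left below it):
  1 left: {5}→1  {7}→1  {8}→1
  2 left: {4,5}→1  {5,7}→2  {5,8}→2  {6,7}→1  {7,8}→2
  3 left: {4,5,7}→3  {4,5,8}→3  {5,6,7}→3  {5,7,8}→6  {6,7,8}→3
  4 left: {4,5,6,7}→6  {4,5,7,8}→12  {5,6,7,8}→12
  5 left: {4,5,6,7,8}→30
  6 left: {3,4,5,6,7,8}→30
  7 left: {2,3,4,5,6,7,8}→30
  placing 0:e first → 30 extensions

30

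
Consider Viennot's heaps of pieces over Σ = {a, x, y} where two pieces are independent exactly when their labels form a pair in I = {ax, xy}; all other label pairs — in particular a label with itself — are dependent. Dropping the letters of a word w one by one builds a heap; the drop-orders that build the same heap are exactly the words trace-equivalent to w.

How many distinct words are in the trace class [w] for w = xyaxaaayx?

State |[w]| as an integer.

#0=x has no predecessor
#1=y has no predecessor
#2=a depends on [1:y]
#3=x depends on [0:x]
#4=a depends on [2:a]
#5=a depends on [4:a]
#6=a depends on [5:a]
#7=y depends on [6:a]
#8=x depends on [3:x]
sources: [0:x, 1:y]
N(rest) = Σ N(rest − s) over sources s of rest; N(one piece) = 1:
  size 1 → [7]=1  [8]=1
  size 2 → [3,8]=1  [6,7]=1  [7,8]=2
  size 3 → [0,3,8]=1  [3,7,8]=3  [5,6,7]=1  [6,7,8]=3
  size 4 → [0,3,7,8]=4  [3,6,7,8]=6  [4,5,6,7]=1  [5,6,7,8]=4
  size 5 → [0,3,6,7,8]=10  [2,4,5,6,7]=1  [3,5,6,7,8]=10  [4,5,6,7,8]=5
  size 6 → [0,3,5,6,7,8]=20  [1,2,4,5,6,7]=1  [2,4,5,6,7,8]=6  [3,4,5,6,7,8]=15
  size 7 → [0,3,4,5,6,7,8]=35  [1,2,4,5,6,7,8]=7  [2,3,4,5,6,7,8]=21
  first=0(x) contributes 28
  first=1(y) contributes 56
|[w]| = 84

84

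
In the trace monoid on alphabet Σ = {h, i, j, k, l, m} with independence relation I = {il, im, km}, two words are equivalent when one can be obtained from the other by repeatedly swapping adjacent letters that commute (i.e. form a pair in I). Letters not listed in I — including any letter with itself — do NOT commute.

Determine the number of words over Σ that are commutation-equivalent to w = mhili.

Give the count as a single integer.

0(m) covers ∅
1(h) covers 0:m
2(i) covers 1:h
3(l) covers 1:h
4(i) covers 2:i
floor of heap: 0:m
completions by unplaced set U, small U first (add the entries for U minus each lowest piece of U):
  |U|=1: {3}:1  {4}:1
  |U|=2: {2,4}:1  {3,4}:2
  |U|=3: {2,3,4}:3
  start at 0(m): 3

3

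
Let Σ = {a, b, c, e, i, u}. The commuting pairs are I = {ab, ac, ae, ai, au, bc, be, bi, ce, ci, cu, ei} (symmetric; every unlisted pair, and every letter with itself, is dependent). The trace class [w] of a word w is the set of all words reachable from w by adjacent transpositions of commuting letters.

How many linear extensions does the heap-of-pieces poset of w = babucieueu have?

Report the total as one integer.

drop 0:b onto floor
drop 1:a onto floor
drop 2:b onto {0:b}
drop 3:u onto {2:b}
drop 4:c onto floor
drop 5:i onto {3:u}
drop 6:e onto {3:u}
drop 7:u onto {5:i, 6:e}
drop 8:e onto {7:u}
drop 9:u onto {8:e}
ground layer = {0:b, 1:a, 4:c}
drop-orders for the pieces not yet dropped (sum over which currently-grounded one goes next):
  1 to go: {1} 1  {4} 1  {9} 1
  2 to go: {1,4} 2  {1,9} 2  {4,9} 2  {8,9} 1
  3 to go: {1,4,9} 6  {1,8,9} 3  {4,8,9} 3  {7,8,9} 1
  4 to go: {1,4,8,9} 12  {1,7,8,9} 4  {4,7,8,9} 4  {5,7,8,9} 1  {6,7,8,9} 1
  5 to go: {1,4,7,8,9} 20  {1,5,7,8,9} 5  {1,6,7,8,9} 5  {4,5,7,8,9} 5  {4,6,7,8,9} 5  {5,6,7,8,9} 2
  6 to go: {1,4,5,7,8,9} 30  {1,4,6,7,8,9} 30  {1,5,6,7,8,9} 12  {3,5,6,7,8,9} 2  {4,5,6,7,8,9} 12
  7 to go: {1,3,5,6,7,8,9} 14  {1,4,5,6,7,8,9} 84  {2,3,5,6,7,8,9} 2  {3,4,5,6,7,8,9} 14
  8 to go: {0,2,3,5,6,7,8,9} 2  {1,2,3,5,6,7,8,9} 16  {1,3,4,5,6,7,8,9} 112  {2,3,4,5,6,7,8,9} 16
  if 0:b drops first: 144 orders
  if 1:a drops first: 18 orders
  if 4:c drops first: 18 orders
heap linearizations: 180

180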